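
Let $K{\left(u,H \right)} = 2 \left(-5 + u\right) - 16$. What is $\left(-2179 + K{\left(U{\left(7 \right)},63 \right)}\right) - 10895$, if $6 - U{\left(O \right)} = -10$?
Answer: $-13068$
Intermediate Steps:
$U{\left(O \right)} = 16$ ($U{\left(O \right)} = 6 - -10 = 6 + 10 = 16$)
$K{\left(u,H \right)} = -26 + 2 u$ ($K{\left(u,H \right)} = \left(-10 + 2 u\right) - 16 = -26 + 2 u$)
$\left(-2179 + K{\left(U{\left(7 \right)},63 \right)}\right) - 10895 = \left(-2179 + \left(-26 + 2 \cdot 16\right)\right) - 10895 = \left(-2179 + \left(-26 + 32\right)\right) - 10895 = \left(-2179 + 6\right) - 10895 = -2173 - 10895 = -13068$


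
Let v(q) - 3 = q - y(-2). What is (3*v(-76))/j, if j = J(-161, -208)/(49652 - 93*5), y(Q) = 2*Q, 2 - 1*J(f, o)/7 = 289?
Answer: 10181709/2009 ≈ 5068.0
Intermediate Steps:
J(f, o) = -2009 (J(f, o) = 14 - 7*289 = 14 - 2023 = -2009)
j = -2009/49187 (j = -2009/(49652 - 93*5) = -2009/(49652 - 1*465) = -2009/(49652 - 465) = -2009/49187 ≈ -0.040844)
v(q) = 7 + q (v(q) = 3 + (q - 2*(-2)) = 3 + (q - 1*(-4)) = 3 + (q + 4) = 3 + (4 + q) = 7 + q)
(3*v(-76))/j = (3*(7 - 76))/(-2009/49187) = (3*(-69))*(-49187/2009) = -207*(-49187/2009) = 10181709/2009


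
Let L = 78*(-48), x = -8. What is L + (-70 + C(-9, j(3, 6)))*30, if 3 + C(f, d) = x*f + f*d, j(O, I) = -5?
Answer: -2424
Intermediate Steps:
C(f, d) = -3 - 8*f + d*f (C(f, d) = -3 + (-8*f + f*d) = -3 + (-8*f + d*f) = -3 - 8*f + d*f)
L = -3744
L + (-70 + C(-9, j(3, 6)))*30 = -3744 + (-70 + (-3 - 8*(-9) - 5*(-9)))*30 = -3744 + (-70 + (-3 + 72 + 45))*30 = -3744 + (-70 + 114)*30 = -3744 + 44*30 = -3744 + 1320 = -2424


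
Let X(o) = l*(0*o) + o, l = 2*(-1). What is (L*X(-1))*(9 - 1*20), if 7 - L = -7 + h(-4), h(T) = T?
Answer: 198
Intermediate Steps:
l = -2
X(o) = o (X(o) = -0*o + o = -2*0 + o = 0 + o = o)
L = 18 (L = 7 - (-7 - 4) = 7 - 1*(-11) = 7 + 11 = 18)
(L*X(-1))*(9 - 1*20) = (18*(-1))*(9 - 1*20) = -18*(9 - 20) = -18*(-11) = 198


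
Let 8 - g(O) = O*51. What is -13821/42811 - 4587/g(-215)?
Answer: -348031890/469765103 ≈ -0.74086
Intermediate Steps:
g(O) = 8 - 51*O (g(O) = 8 - O*51 = 8 - 51*O)
-13821/42811 - 4587/g(-215) = -13821/42811 - 4587/(8 - 51*(-215)) = -13821*1/42811 - 4587/(8 + 10965) = -13821/42811 - 4587/10973 = -348031890/469765103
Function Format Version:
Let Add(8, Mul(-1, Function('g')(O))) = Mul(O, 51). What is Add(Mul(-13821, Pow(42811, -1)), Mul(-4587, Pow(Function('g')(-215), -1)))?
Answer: Rational(-348031890, 469765103) ≈ -0.74086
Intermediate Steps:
Function('g')(O) = Add(8, Mul(-51, O)) (Function('g')(O) = Add(8, Mul(-1, Mul(O, 51))) = Add(8, Mul(-1, Mul(51, O))) = Add(8, Mul(-51, O)))
Add(Mul(-13821, Pow(42811, -1)), Mul(-4587, Pow(Function('g')(-215), -1))) = Add(Mul(-13821, Pow(42811, -1)), Mul(-4587, Pow(Add(8, Mul(-51, -215)), -1))) = Add(Mul(-13821, Rational(1, 42811)), Mul(-4587, Pow(Add(8, 10965), -1))) = Add(Rational(-13821, 42811), Mul(-4587, Pow(10973, -1))) = Add(Rational(-13821, 42811), Mul(-4587, Rational(1, 10973))) = Add(Rational(-13821, 42811), Rational(-4587, 10973)) = Rational(-348031890, 469765103)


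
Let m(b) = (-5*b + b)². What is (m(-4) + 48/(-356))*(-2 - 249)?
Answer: -5715772/89 ≈ -64222.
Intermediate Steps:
m(b) = 16*b² (m(b) = (-4*b)² = 16*b²)
(m(-4) + 48/(-356))*(-2 - 249) = (16*(-4)² + 48/(-356))*(-2 - 249) = (16*16 + 48*(-1/356))*(-251) = (256 - 12/89)*(-251) = (22772/89)*(-251) = -5715772/89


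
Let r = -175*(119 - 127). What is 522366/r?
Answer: 261183/700 ≈ 373.12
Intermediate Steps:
r = 1400 (r = -175*(-8) = 1400)
522366/r = 522366/1400 = 522366*(1/1400) = 261183/700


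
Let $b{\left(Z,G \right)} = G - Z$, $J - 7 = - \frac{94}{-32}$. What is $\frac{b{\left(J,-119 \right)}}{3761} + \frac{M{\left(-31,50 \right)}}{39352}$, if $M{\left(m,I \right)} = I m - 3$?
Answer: $- \frac{21829563}{296005744} \approx -0.073747$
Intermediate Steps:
$M{\left(m,I \right)} = -3 + I m$
$J = \frac{159}{16}$ ($J = 7 - \frac{94}{-32} = 7 - - \frac{47}{16} = 7 + \frac{47}{16} = \frac{159}{16} \approx 9.9375$)
$\frac{b{\left(J,-119 \right)}}{3761} + \frac{M{\left(-31,50 \right)}}{39352} = \frac{-119 - \frac{159}{16}}{3761} + \frac{-3 + 50 \left(-31\right)}{39352} = \left(-119 - \frac{159}{16}\right) \frac{1}{3761} + \left(-3 - 1550\right) \frac{1}{39352} = \left(- \frac{2063}{16}\right) \frac{1}{3761} - \frac{1553}{39352} = - \frac{2063}{60176} - \frac{1553}{39352} = - \frac{21829563}{296005744}$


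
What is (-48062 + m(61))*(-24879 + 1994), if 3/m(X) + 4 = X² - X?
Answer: 4021230200065/3656 ≈ 1.0999e+9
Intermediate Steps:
m(X) = 3/(-4 + X² - X) (m(X) = 3/(-4 + (X² - X)) = 3/(-4 + X² - X))
(-48062 + m(61))*(-24879 + 1994) = (-48062 + 3/(-4 + 61² - 1*61))*(-24879 + 1994) = (-48062 + 3/(-4 + 3721 - 61))*(-22885) = (-48062 + 3/3656)*(-22885) = -175714669/3656*(-22885) = 4021230200065/3656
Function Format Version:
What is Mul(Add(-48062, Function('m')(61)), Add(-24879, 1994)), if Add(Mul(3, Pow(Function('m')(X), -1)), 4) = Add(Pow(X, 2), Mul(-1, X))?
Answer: Rational(4021230200065, 3656) ≈ 1.0999e+9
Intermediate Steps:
Function('m')(X) = Mul(3, Pow(Add(-4, Pow(X, 2), Mul(-1, X)), -1)) (Function('m')(X) = Mul(3, Pow(Add(-4, Add(Pow(X, 2), Mul(-1, X))), -1)) = Mul(3, Pow(Add(-4, Pow(X, 2), Mul(-1, X)), -1)))
Mul(Add(-48062, Function('m')(61)), Add(-24879, 1994)) = Mul(Add(-48062, Mul(3, Pow(Add(-4, Pow(61, 2), Mul(-1, 61)), -1))), Add(-24879, 1994)) = Mul(Add(-48062, Mul(3, Pow(Add(-4, 3721, -61), -1))), -22885) = Mul(Add(-48062, Mul(3, Pow(3656, -1))), -22885) = Mul(Add(-48062, Mul(3, Rational(1, 3656))), -22885) = Mul(Add(-48062, Rational(3, 3656)), -22885) = Mul(Rational(-175714669, 3656), -22885) = Rational(4021230200065, 3656)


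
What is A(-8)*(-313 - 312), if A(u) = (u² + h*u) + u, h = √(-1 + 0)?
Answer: -35000 + 5000*I ≈ -35000.0 + 5000.0*I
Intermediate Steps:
h = I (h = √(-1) = I ≈ 1.0*I)
A(u) = u + u² + I*u (A(u) = (u² + I*u) + u = u + u² + I*u)
A(-8)*(-313 - 312) = (-8*(1 + I - 8))*(-313 - 312) = -8*(-7 + I)*(-625) = (56 - 8*I)*(-625) = -35000 + 5000*I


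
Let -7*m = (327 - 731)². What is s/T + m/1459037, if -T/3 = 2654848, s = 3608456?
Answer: -681322084493/1452570548016 ≈ -0.46905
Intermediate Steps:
m = -163216/7 (m = -(327 - 731)²/7 = -⅐*(-404)² = -⅐*163216 = -163216/7 ≈ -23317.)
T = -7964544 (T = -3*2654848 = -7964544)
s/T + m/1459037 = 3608456/(-7964544) - 163216/7/1459037 = 3608456*(-1/7964544) - 163216/7*1/1459037 = -451057/995568 - 163216/10213259 = -681322084493/1452570548016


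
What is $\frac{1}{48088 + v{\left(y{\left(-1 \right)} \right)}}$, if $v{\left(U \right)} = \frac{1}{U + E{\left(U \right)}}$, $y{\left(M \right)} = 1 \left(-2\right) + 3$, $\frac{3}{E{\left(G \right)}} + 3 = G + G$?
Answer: $\frac{2}{96175} \approx 2.0795 \cdot 10^{-5}$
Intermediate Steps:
$E{\left(G \right)} = \frac{3}{-3 + 2 G}$ ($E{\left(G \right)} = \frac{3}{-3 + \left(G + G\right)} = \frac{3}{-3 + 2 G}$)
$y{\left(M \right)} = 1$ ($y{\left(M \right)} = -2 + 3 = 1$)
$v{\left(U \right)} = \frac{1}{U + \frac{3}{-3 + 2 U}}$
$\frac{1}{48088 + v{\left(y{\left(-1 \right)} \right)}} = \frac{1}{48088 + \frac{-3 + 2 \cdot 1}{3 + 1 \left(-3 + 2 \cdot 1\right)}} = \frac{1}{48088 + \frac{-3 + 2}{3 + 1 \left(-3 + 2\right)}} = \frac{1}{48088 + \frac{1}{3 + 1 \left(-1\right)} \left(-1\right)} = \frac{1}{48088 + \frac{1}{3 - 1} \left(-1\right)} = \frac{1}{48088 + \frac{1}{2} \left(-1\right)} = \frac{1}{48088 - \frac{1}{2}} = \frac{1}{\frac{96175}{2}} = \frac{2}{96175}$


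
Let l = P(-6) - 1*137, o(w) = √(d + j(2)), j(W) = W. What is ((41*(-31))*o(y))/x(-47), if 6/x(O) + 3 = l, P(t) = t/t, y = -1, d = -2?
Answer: 0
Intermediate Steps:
o(w) = 0 (o(w) = √(-2 + 2) = √0 = 0)
P(t) = 1
l = -136 (l = 1 - 1*137 = 1 - 137 = -136)
x(O) = -6/139 (x(O) = 6/(-3 - 136) = 6/(-139) = 6*(-1/139) = -6/139)
((41*(-31))*o(y))/x(-47) = ((41*(-31))*0)/(-6/139) = -1271*0*(-139/6) = 0*(-139/6) = 0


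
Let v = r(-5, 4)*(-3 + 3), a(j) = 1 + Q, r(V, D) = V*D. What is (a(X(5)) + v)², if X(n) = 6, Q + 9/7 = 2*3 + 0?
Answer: 1600/49 ≈ 32.653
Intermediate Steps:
r(V, D) = D*V
Q = 33/7 (Q = -9/7 + (2*3 + 0) = -9/7 + (6 + 0) = -9/7 + 6 = 33/7 ≈ 4.7143)
a(j) = 40/7 (a(j) = 1 + 33/7 = 40/7)
v = 0 (v = (4*(-5))*(-3 + 3) = -20*0 = 0)
(a(X(5)) + v)² = (40/7 + 0)² = (40/7)² = 1600/49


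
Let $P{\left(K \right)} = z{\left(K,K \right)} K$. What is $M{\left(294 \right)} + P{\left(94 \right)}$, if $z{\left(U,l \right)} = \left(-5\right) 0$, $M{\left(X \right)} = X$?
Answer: $294$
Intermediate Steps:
$z{\left(U,l \right)} = 0$
$P{\left(K \right)} = 0$ ($P{\left(K \right)} = 0 K = 0$)
$M{\left(294 \right)} + P{\left(94 \right)} = 294 + 0 = 294$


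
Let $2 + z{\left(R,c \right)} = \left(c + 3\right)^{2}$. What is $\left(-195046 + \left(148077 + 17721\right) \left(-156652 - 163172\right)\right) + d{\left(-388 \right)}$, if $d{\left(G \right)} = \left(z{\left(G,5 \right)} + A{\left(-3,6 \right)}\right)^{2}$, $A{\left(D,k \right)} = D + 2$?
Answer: $-53026370877$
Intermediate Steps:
$A{\left(D,k \right)} = 2 + D$
$z{\left(R,c \right)} = -2 + \left(3 + c\right)^{2}$ ($z{\left(R,c \right)} = -2 + \left(c + 3\right)^{2} = -2 + \left(3 + c\right)^{2}$)
$d{\left(G \right)} = 3721$ ($d{\left(G \right)} = \left(\left(-2 + \left(3 + 5\right)^{2}\right) + \left(2 - 3\right)\right)^{2} = \left(\left(-2 + 8^{2}\right) - 1\right)^{2} = \left(\left(-2 + 64\right) - 1\right)^{2} = \left(62 - 1\right)^{2} = 61^{2} = 3721$)
$\left(-195046 + \left(148077 + 17721\right) \left(-156652 - 163172\right)\right) + d{\left(-388 \right)} = \left(-195046 + \left(148077 + 17721\right) \left(-156652 - 163172\right)\right) + 3721 = \left(-195046 + 165798 \left(-319824\right)\right) + 3721 = \left(-195046 - 53026179552\right) + 3721 = -53026374598 + 3721 = -53026370877$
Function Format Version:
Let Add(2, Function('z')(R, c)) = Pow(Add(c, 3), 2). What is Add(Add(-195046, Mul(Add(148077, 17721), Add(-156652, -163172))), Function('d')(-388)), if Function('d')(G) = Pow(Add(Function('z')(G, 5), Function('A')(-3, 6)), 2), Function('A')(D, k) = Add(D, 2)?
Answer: -53026370877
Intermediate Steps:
Function('A')(D, k) = Add(2, D)
Function('z')(R, c) = Add(-2, Pow(Add(3, c), 2)) (Function('z')(R, c) = Add(-2, Pow(Add(c, 3), 2)) = Add(-2, Pow(Add(3, c), 2)))
Function('d')(G) = 3721 (Function('d')(G) = Pow(Add(Add(-2, Pow(Add(3, 5), 2)), Add(2, -3)), 2) = Pow(Add(Add(-2, Pow(8, 2)), -1), 2) = Pow(Add(Add(-2, 64), -1), 2) = Pow(Add(62, -1), 2) = Pow(61, 2) = 3721)
Add(Add(-195046, Mul(Add(148077, 17721), Add(-156652, -163172))), Function('d')(-388)) = Add(Add(-195046, Mul(Add(148077, 17721), Add(-156652, -163172))), 3721) = Add(Add(-195046, Mul(165798, -319824)), 3721) = Add(Add(-195046, -53026179552), 3721) = Add(-53026374598, 3721) = -53026370877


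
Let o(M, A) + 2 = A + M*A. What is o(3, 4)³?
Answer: 2744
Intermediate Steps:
o(M, A) = -2 + A + A*M (o(M, A) = -2 + (A + M*A) = -2 + (A + A*M) = -2 + A + A*M)
o(3, 4)³ = (-2 + 4 + 4*3)³ = (-2 + 4 + 12)³ = 14³ = 2744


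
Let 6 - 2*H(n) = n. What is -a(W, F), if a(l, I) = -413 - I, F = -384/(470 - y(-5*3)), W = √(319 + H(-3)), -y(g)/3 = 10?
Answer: 51529/125 ≈ 412.23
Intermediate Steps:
y(g) = -30 (y(g) = -3*10 = -30)
H(n) = 3 - n/2
W = √1294/2 (W = √(319 + (3 - ½*(-3))) = √(319 + (3 + 3/2)) = √(319 + 9/2) = √(647/2) = √1294/2 ≈ 17.986)
F = -96/125 (F = -384/(470 - 1*(-30)) = -384/(470 + 30) = -384/500 = -384*1/500 = -96/125 ≈ -0.76800)
-a(W, F) = -(-413 - 1*(-96/125)) = -(-413 + 96/125) = -1*(-51529/125) = 51529/125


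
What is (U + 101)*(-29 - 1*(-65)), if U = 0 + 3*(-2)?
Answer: 3420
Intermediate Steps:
U = -6 (U = 0 - 6 = -6)
(U + 101)*(-29 - 1*(-65)) = (-6 + 101)*(-29 - 1*(-65)) = 95*(-29 + 65) = 95*36 = 3420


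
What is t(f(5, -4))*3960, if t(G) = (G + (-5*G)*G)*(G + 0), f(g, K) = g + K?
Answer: -15840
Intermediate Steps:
f(g, K) = K + g
t(G) = G*(G - 5*G²) (t(G) = (G - 5*G²)*G = G*(G - 5*G²))
t(f(5, -4))*3960 = ((-4 + 5)²*(1 - 5*(-4 + 5)))*3960 = (1²*(1 - 5*1))*3960 = (1*(1 - 5))*3960 = (1*(-4))*3960 = -4*3960 = -15840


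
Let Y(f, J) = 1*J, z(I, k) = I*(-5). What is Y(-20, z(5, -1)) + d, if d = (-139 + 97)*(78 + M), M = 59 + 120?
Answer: -10819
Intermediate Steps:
z(I, k) = -5*I
M = 179
Y(f, J) = J
d = -10794 (d = (-139 + 97)*(78 + 179) = -42*257 = -10794)
Y(-20, z(5, -1)) + d = -5*5 - 10794 = -25 - 10794 = -10819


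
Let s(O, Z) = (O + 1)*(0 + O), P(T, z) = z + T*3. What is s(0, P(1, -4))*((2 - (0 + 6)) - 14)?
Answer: 0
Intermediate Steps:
P(T, z) = z + 3*T
s(O, Z) = O*(1 + O) (s(O, Z) = (1 + O)*O = O*(1 + O))
s(0, P(1, -4))*((2 - (0 + 6)) - 14) = (0*(1 + 0))*((2 - (0 + 6)) - 14) = (0*1)*((2 - 1*6) - 14) = 0*((2 - 6) - 14) = 0*(-4 - 14) = 0*(-18) = 0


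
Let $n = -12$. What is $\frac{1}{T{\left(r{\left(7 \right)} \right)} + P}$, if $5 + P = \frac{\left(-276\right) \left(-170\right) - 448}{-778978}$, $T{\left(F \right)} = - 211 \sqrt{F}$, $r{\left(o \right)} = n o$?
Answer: $- \frac{767558572009}{567332369379399205} + \frac{64018109433062 i \sqrt{21}}{567332369379399205} \approx -1.3529 \cdot 10^{-6} + 0.0005171 i$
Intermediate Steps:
$r{\left(o \right)} = - 12 o$
$P = - \frac{1970681}{389489}$ ($P = -5 + \frac{\left(-276\right) \left(-170\right) - 448}{-778978} = -5 + \left(46920 - 448\right) \left(- \frac{1}{778978}\right) = -5 + 46472 \left(- \frac{1}{778978}\right) = -5 - \frac{23236}{389489} = - \frac{1970681}{389489} \approx -5.0597$)
$\frac{1}{T{\left(r{\left(7 \right)} \right)} + P} = \frac{1}{- 211 \sqrt{\left(-12\right) 7} - \frac{1970681}{389489}} = \frac{1}{- 211 \sqrt{-84} - \frac{1970681}{389489}} = \frac{1}{- 211 \cdot 2 i \sqrt{21} - \frac{1970681}{389489}} = \frac{1}{- 422 i \sqrt{21} - \frac{1970681}{389489}} = \frac{1}{- \frac{1970681}{389489} - 422 i \sqrt{21}}$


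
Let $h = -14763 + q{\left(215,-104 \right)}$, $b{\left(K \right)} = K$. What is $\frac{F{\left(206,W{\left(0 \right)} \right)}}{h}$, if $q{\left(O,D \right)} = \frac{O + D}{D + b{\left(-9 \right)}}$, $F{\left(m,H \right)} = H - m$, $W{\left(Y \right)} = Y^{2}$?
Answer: $\frac{11639}{834165} \approx 0.013953$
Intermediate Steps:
$q{\left(O,D \right)} = \frac{D + O}{-9 + D}$ ($q{\left(O,D \right)} = \frac{O + D}{D - 9} = \frac{D + O}{-9 + D}$)
$h = - \frac{1668330}{113}$ ($h = -14763 + \frac{-104 + 215}{-9 - 104} = -14763 + \frac{1}{-113} \cdot 111 = -14763 - \frac{111}{113} = - \frac{1668330}{113} \approx -14764.0$)
$\frac{F{\left(206,W{\left(0 \right)} \right)}}{h} = \frac{0^{2} - 206}{- \frac{1668330}{113}} = \left(0 - 206\right) \left(- \frac{113}{1668330}\right) = \left(-206\right) \left(- \frac{113}{1668330}\right) = \frac{11639}{834165}$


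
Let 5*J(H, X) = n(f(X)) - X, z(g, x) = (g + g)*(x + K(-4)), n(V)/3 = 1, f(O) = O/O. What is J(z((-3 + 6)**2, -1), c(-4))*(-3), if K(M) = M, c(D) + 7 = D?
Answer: -42/5 ≈ -8.4000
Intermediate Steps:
f(O) = 1
c(D) = -7 + D
n(V) = 3 (n(V) = 3*1 = 3)
z(g, x) = 2*g*(-4 + x) (z(g, x) = (g + g)*(x - 4) = (2*g)*(-4 + x) = 2*g*(-4 + x))
J(H, X) = 3/5 - X/5 (J(H, X) = (3 - X)/5 = 3/5 - X/5)
J(z((-3 + 6)**2, -1), c(-4))*(-3) = (3/5 - (-7 - 4)/5)*(-3) = (3/5 - 1/5*(-11))*(-3) = (3/5 + 11/5)*(-3) = (14/5)*(-3) = -42/5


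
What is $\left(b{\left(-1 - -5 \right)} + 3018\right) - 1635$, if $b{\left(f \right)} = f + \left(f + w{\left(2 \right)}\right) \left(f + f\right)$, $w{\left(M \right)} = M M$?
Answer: $1451$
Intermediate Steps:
$w{\left(M \right)} = M^{2}$
$b{\left(f \right)} = f + 2 f \left(4 + f\right)$ ($b{\left(f \right)} = f + \left(f + 2^{2}\right) \left(f + f\right) = f + \left(f + 4\right) 2 f = f + \left(4 + f\right) 2 f = f + 2 f \left(4 + f\right)$)
$\left(b{\left(-1 - -5 \right)} + 3018\right) - 1635 = \left(\left(-1 - -5\right) \left(9 + 2 \left(-1 - -5\right)\right) + 3018\right) - 1635 = \left(\left(-1 + 5\right) \left(9 + 2 \left(-1 + 5\right)\right) + 3018\right) - 1635 = \left(4 \left(9 + 2 \cdot 4\right) + 3018\right) - 1635 = \left(4 \left(9 + 8\right) + 3018\right) - 1635 = \left(4 \cdot 17 + 3018\right) - 1635 = \left(68 + 3018\right) - 1635 = 3086 - 1635 = 1451$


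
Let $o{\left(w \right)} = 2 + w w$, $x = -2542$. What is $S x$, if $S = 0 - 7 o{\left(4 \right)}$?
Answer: $320292$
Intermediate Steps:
$o{\left(w \right)} = 2 + w^{2}$
$S = -126$ ($S = 0 - 7 \left(2 + 4^{2}\right) = 0 - 7 \left(2 + 16\right) = 0 - 126 = -126$)
$S x = \left(-126\right) \left(-2542\right) = 320292$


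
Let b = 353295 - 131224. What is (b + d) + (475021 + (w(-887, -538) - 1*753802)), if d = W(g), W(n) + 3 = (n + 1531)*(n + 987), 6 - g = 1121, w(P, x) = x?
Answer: -110499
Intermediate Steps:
g = -1115 (g = 6 - 1*1121 = 6 - 1121 = -1115)
W(n) = -3 + (987 + n)*(1531 + n) (W(n) = -3 + (n + 1531)*(n + 987) = -3 + (1531 + n)*(987 + n) = -3 + (987 + n)*(1531 + n))
d = -53251 (d = 1511094 + (-1115)**2 + 2518*(-1115) = 1511094 + 1243225 - 2807570 = -53251)
b = 222071
(b + d) + (475021 + (w(-887, -538) - 1*753802)) = (222071 - 53251) + (475021 + (-538 - 1*753802)) = 168820 + (475021 + (-538 - 753802)) = 168820 + (475021 - 754340) = 168820 - 279319 = -110499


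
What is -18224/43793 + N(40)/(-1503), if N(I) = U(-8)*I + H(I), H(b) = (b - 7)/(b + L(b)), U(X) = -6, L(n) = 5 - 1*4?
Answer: -231179867/899552013 ≈ -0.25699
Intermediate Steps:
L(n) = 1 (L(n) = 5 - 4 = 1)
H(b) = (-7 + b)/(1 + b) (H(b) = (b - 7)/(b + 1) = (-7 + b)/(1 + b))
N(I) = -6*I + (-7 + I)/(1 + I)
-18224/43793 + N(40)/(-1503) = -18224/43793 + ((-7 + 40 - 6*40*(1 + 40))/(1 + 40))/(-1503) = -18224*1/43793 + ((-7 + 40 - 6*40*41)/41)*(-1/1503) = -18224/43793 + ((-7 + 40 - 9840)/41)*(-1/1503) = -18224/43793 + ((1/41)*(-9807))*(-1/1503) = -18224/43793 - 9807/41*(-1/1503) = -18224/43793 + 3269/20541 = -231179867/899552013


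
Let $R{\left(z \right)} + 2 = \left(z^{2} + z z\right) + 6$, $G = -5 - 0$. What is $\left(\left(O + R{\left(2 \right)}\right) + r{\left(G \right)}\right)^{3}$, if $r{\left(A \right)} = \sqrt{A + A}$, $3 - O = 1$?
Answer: $\left(14 + i \sqrt{10}\right)^{3} \approx 2324.0 + 1827.8 i$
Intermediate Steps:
$O = 2$ ($O = 3 - 1 = 2$)
$G = -5$ ($G = -5 + 0 = -5$)
$r{\left(A \right)} = \sqrt{2} \sqrt{A}$ ($r{\left(A \right)} = \sqrt{2 A} = \sqrt{2} \sqrt{A}$)
$R{\left(z \right)} = 4 + 2 z^{2}$ ($R{\left(z \right)} = -2 + \left(\left(z^{2} + z z\right) + 6\right) = -2 + \left(\left(z^{2} + z^{2}\right) + 6\right) = -2 + \left(2 z^{2} + 6\right) = -2 + \left(6 + 2 z^{2}\right) = 4 + 2 z^{2}$)
$\left(\left(O + R{\left(2 \right)}\right) + r{\left(G \right)}\right)^{3} = \left(\left(2 + \left(4 + 2 \cdot 2^{2}\right)\right) + \sqrt{2} \sqrt{-5}\right)^{3} = \left(\left(2 + \left(4 + 2 \cdot 4\right)\right) + \sqrt{2} i \sqrt{5}\right)^{3} = \left(\left(2 + \left(4 + 8\right)\right) + i \sqrt{10}\right)^{3} = \left(\left(2 + 12\right) + i \sqrt{10}\right)^{3} = \left(14 + i \sqrt{10}\right)^{3}$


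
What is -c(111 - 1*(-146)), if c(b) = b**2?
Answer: -66049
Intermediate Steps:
-c(111 - 1*(-146)) = -(111 - 1*(-146))**2 = -(111 + 146)**2 = -1*257**2 = -1*66049 = -66049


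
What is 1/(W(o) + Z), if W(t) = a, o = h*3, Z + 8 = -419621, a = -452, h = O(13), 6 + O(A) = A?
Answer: -1/420081 ≈ -2.3805e-6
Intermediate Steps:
O(A) = -6 + A
h = 7 (h = -6 + 13 = 7)
Z = -419629 (Z = -8 - 419621 = -419629)
o = 21 (o = 7*3 = 21)
W(t) = -452
1/(W(o) + Z) = 1/(-452 - 419629) = 1/(-420081) = -1/420081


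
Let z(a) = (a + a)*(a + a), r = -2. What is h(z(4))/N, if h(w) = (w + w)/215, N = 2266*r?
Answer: -32/243595 ≈ -0.00013137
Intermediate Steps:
N = -4532 (N = 2266*(-2) = -4532)
z(a) = 4*a² (z(a) = (2*a)*(2*a) = 4*a²)
h(w) = 2*w/215 (h(w) = (2*w)*(1/215) = 2*w/215)
h(z(4))/N = (2*(4*4²)/215)/(-4532) = (2*(4*16)/215)*(-1/4532) = ((2/215)*64)*(-1/4532) = (128/215)*(-1/4532) = -32/243595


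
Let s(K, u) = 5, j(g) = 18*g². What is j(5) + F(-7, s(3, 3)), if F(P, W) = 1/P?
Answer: 3149/7 ≈ 449.86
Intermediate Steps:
j(5) + F(-7, s(3, 3)) = 18*5² + 1/(-7) = 18*25 - ⅐ = 450 - ⅐ = 3149/7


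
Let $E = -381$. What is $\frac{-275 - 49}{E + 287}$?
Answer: $\frac{162}{47} \approx 3.4468$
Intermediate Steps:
$\frac{-275 - 49}{E + 287} = \frac{-275 - 49}{-381 + 287} = - \frac{324}{-94} = \left(-324\right) \left(- \frac{1}{94}\right) = \frac{162}{47}$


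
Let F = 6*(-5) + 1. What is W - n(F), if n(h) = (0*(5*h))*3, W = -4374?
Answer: -4374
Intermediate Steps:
F = -29 (F = -30 + 1 = -29)
n(h) = 0 (n(h) = 0*3 = 0)
W - n(F) = -4374 - 1*0 = -4374 + 0 = -4374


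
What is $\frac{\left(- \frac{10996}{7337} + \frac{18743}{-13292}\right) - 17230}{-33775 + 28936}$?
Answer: $\frac{1680611927143}{471915751956} \approx 3.5613$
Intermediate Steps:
$\frac{\left(- \frac{10996}{7337} + \frac{18743}{-13292}\right) - 17230}{-33775 + 28936} = \frac{\left(\left(-10996\right) \frac{1}{7337} + 18743 \left(- \frac{1}{13292}\right)\right) - 17230}{-4839} = \left(\left(- \frac{10996}{7337} - \frac{18743}{13292}\right) - 17230\right) \left(- \frac{1}{4839}\right) = \left(- \frac{283676223}{97523404} - 17230\right) \left(- \frac{1}{4839}\right) = \left(- \frac{1680611927143}{97523404}\right) \left(- \frac{1}{4839}\right) = \frac{1680611927143}{471915751956}$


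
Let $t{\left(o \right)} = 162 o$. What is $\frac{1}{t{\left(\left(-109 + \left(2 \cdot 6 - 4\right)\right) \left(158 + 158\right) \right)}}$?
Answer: $- \frac{1}{5170392} \approx -1.9341 \cdot 10^{-7}$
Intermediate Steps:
$\frac{1}{t{\left(\left(-109 + \left(2 \cdot 6 - 4\right)\right) \left(158 + 158\right) \right)}} = \frac{1}{162 \left(-109 + \left(2 \cdot 6 - 4\right)\right) \left(158 + 158\right)} = \frac{1}{162 \left(-109 + \left(12 - 4\right)\right) 316} = \frac{1}{162 \left(-109 + 8\right) 316} = \frac{1}{162 \left(\left(-101\right) 316\right)} = \frac{1}{162 \left(-31916\right)} = \frac{1}{-5170392} = - \frac{1}{5170392}$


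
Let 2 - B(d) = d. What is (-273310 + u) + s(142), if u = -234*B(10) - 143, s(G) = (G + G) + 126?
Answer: -271171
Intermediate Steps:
B(d) = 2 - d
s(G) = 126 + 2*G (s(G) = 2*G + 126 = 126 + 2*G)
u = 1729 (u = -234*(2 - 1*10) - 143 = -234*(2 - 10) - 143 = -234*(-8) - 143 = 1872 - 143 = 1729)
(-273310 + u) + s(142) = (-273310 + 1729) + (126 + 2*142) = -271581 + (126 + 284) = -271581 + 410 = -271171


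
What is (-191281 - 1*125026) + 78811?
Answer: -237496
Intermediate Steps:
(-191281 - 1*125026) + 78811 = (-191281 - 125026) + 78811 = -316307 + 78811 = -237496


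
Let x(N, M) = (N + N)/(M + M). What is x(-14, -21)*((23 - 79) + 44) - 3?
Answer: -11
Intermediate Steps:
x(N, M) = N/M (x(N, M) = (2*N)/((2*M)) = (2*N)*(1/(2*M)) = N/M)
x(-14, -21)*((23 - 79) + 44) - 3 = (-14/(-21))*((23 - 79) + 44) - 3 = (-14*(-1/21))*(-56 + 44) - 3 = (2/3)*(-12) - 3 = -8 - 3 = -11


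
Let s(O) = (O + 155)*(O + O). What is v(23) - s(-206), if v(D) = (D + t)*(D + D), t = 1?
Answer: -19908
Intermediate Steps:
s(O) = 2*O*(155 + O) (s(O) = (155 + O)*(2*O) = 2*O*(155 + O))
v(D) = 2*D*(1 + D) (v(D) = (D + 1)*(D + D) = (1 + D)*(2*D) = 2*D*(1 + D))
v(23) - s(-206) = 2*23*(1 + 23) - 2*(-206)*(155 - 206) = 2*23*24 - 2*(-206)*(-51) = 1104 - 1*21012 = 1104 - 21012 = -19908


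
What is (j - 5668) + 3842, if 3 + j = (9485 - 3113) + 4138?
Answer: 8681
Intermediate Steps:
j = 10507 (j = -3 + ((9485 - 3113) + 4138) = -3 + (6372 + 4138) = -3 + 10510 = 10507)
(j - 5668) + 3842 = (10507 - 5668) + 3842 = 4839 + 3842 = 8681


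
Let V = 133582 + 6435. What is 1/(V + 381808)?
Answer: 1/521825 ≈ 1.9164e-6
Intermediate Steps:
V = 140017
1/(V + 381808) = 1/(140017 + 381808) = 1/521825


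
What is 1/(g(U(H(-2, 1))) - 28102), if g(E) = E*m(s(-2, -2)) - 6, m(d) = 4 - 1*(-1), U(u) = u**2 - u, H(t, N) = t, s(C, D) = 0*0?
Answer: -1/28078 ≈ -3.5615e-5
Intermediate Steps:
s(C, D) = 0
m(d) = 5 (m(d) = 4 + 1 = 5)
g(E) = -6 + 5*E (g(E) = E*5 - 6 = 5*E - 6 = -6 + 5*E)
1/(g(U(H(-2, 1))) - 28102) = 1/((-6 + 5*(-2*(-1 - 2))) - 28102) = 1/((-6 + 5*(-2*(-3))) - 28102) = 1/((-6 + 5*6) - 28102) = 1/((-6 + 30) - 28102) = 1/(24 - 28102) = 1/(-28078) = -1/28078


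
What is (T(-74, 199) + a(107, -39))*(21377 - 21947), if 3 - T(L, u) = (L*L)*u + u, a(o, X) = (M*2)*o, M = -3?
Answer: 621620340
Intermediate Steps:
a(o, X) = -6*o (a(o, X) = (-3*2)*o = -6*o)
T(L, u) = 3 - u - u*L**2 (T(L, u) = 3 - ((L*L)*u + u) = 3 - (L**2*u + u) = 3 - (u*L**2 + u) = 3 - (u + u*L**2) = 3 + (-u - u*L**2) = 3 - u - u*L**2)
(T(-74, 199) + a(107, -39))*(21377 - 21947) = ((3 - 1*199 - 1*199*(-74)**2) - 6*107)*(21377 - 21947) = ((3 - 199 - 1*199*5476) - 642)*(-570) = ((3 - 199 - 1089724) - 642)*(-570) = (-1089920 - 642)*(-570) = -1090562*(-570) = 621620340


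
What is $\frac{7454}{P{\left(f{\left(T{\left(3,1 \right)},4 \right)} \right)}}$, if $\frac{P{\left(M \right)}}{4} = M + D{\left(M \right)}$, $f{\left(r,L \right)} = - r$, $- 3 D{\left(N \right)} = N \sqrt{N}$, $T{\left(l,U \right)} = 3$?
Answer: $- \frac{3727}{8} - \frac{3727 i \sqrt{3}}{24} \approx -465.88 - 268.97 i$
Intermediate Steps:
$D{\left(N \right)} = - \frac{N^{\frac{3}{2}}}{3}$ ($D{\left(N \right)} = - \frac{N \sqrt{N}}{3} = - \frac{N^{\frac{3}{2}}}{3}$)
$P{\left(M \right)} = 4 M - \frac{4 M^{\frac{3}{2}}}{3}$ ($P{\left(M \right)} = 4 \left(M - \frac{M^{\frac{3}{2}}}{3}\right) = 4 M - \frac{4 M^{\frac{3}{2}}}{3}$)
$\frac{7454}{P{\left(f{\left(T{\left(3,1 \right)},4 \right)} \right)}} = \frac{7454}{4 \left(\left(-1\right) 3\right) - \frac{4 \left(\left(-1\right) 3\right)^{\frac{3}{2}}}{3}} = \frac{7454}{4 \left(-3\right) - \frac{4 \left(-3\right)^{\frac{3}{2}}}{3}} = \frac{7454}{-12 - \frac{4 \left(- 3 i \sqrt{3}\right)}{3}} = \frac{7454}{-12 + 4 i \sqrt{3}}$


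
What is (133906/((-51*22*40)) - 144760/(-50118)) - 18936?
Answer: -1183135563843/62480440 ≈ -18936.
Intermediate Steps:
(133906/((-51*22*40)) - 144760/(-50118)) - 18936 = (133906/((-1122*40)) - 144760*(-1/50118)) - 18936 = (133906/(-44880) + 72380/25059) - 18936 = (133906*(-1/44880) + 72380/25059) - 18936 = (-66953/22440 + 72380/25059) - 18936 = -5952003/62480440 - 18936 = -1183135563843/62480440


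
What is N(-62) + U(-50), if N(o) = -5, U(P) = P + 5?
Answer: -50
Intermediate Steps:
U(P) = 5 + P
N(-62) + U(-50) = -5 + (5 - 50) = -5 - 45 = -50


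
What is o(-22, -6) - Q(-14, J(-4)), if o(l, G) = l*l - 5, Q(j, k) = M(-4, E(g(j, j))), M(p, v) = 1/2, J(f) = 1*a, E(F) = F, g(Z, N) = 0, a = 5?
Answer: 957/2 ≈ 478.50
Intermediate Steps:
J(f) = 5 (J(f) = 1*5 = 5)
M(p, v) = ½
Q(j, k) = ½
o(l, G) = -5 + l² (o(l, G) = l² - 5 = -5 + l²)
o(-22, -6) - Q(-14, J(-4)) = (-5 + (-22)²) - 1*½ = (-5 + 484) - ½ = 479 - ½ = 957/2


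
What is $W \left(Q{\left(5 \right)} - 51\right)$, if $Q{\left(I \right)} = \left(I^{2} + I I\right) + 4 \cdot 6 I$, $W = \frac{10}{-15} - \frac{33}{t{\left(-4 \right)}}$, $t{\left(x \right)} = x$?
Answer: $\frac{10829}{12} \approx 902.42$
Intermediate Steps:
$W = \frac{91}{12}$ ($W = \frac{10}{-15} - \frac{33}{-4} = 10 \left(- \frac{1}{15}\right) - - \frac{33}{4} = - \frac{2}{3} + \frac{33}{4} = \frac{91}{12} \approx 7.5833$)
$Q{\left(I \right)} = 2 I^{2} + 24 I$ ($Q{\left(I \right)} = \left(I^{2} + I^{2}\right) + 24 I = 2 I^{2} + 24 I$)
$W \left(Q{\left(5 \right)} - 51\right) = \frac{91 \left(2 \cdot 5 \left(12 + 5\right) - 51\right)}{12} = \frac{91 \left(2 \cdot 5 \cdot 17 - 51\right)}{12} = \frac{91 \left(170 - 51\right)}{12} = \frac{91}{12} \cdot 119 = \frac{10829}{12}$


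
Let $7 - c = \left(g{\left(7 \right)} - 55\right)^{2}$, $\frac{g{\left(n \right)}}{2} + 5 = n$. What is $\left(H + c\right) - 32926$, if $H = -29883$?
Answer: $-65403$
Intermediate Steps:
$g{\left(n \right)} = -10 + 2 n$
$c = -2594$ ($c = 7 - \left(\left(-10 + 2 \cdot 7\right) - 55\right)^{2} = 7 - \left(\left(-10 + 14\right) - 55\right)^{2} = 7 - \left(4 - 55\right)^{2} = 7 - \left(-51\right)^{2} = 7 - 2601 = -2594$)
$\left(H + c\right) - 32926 = \left(-29883 - 2594\right) - 32926 = -32477 - 32926 = -65403$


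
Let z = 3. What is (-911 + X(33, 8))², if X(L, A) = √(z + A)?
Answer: (911 - √11)² ≈ 8.2389e+5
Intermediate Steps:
X(L, A) = √(3 + A)
(-911 + X(33, 8))² = (-911 + √(3 + 8))² = (-911 + √11)²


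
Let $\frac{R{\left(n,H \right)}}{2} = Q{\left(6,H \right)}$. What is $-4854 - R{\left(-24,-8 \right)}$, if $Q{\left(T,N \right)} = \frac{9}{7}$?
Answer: $- \frac{33996}{7} \approx -4856.6$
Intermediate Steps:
$Q{\left(T,N \right)} = \frac{9}{7}$ ($Q{\left(T,N \right)} = 9 \cdot \frac{1}{7} = \frac{9}{7}$)
$R{\left(n,H \right)} = \frac{18}{7}$ ($R{\left(n,H \right)} = 2 \cdot \frac{9}{7} = \frac{18}{7}$)
$-4854 - R{\left(-24,-8 \right)} = -4854 - \frac{18}{7} = - \frac{33996}{7}$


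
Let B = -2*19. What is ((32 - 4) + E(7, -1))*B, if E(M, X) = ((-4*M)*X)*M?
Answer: -8512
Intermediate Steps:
E(M, X) = -4*X*M² (E(M, X) = (-4*M*X)*M = -4*X*M²)
B = -38
((32 - 4) + E(7, -1))*B = ((32 - 4) - 4*(-1)*7²)*(-38) = (28 - 4*(-1)*49)*(-38) = (28 + 196)*(-38) = 224*(-38) = -8512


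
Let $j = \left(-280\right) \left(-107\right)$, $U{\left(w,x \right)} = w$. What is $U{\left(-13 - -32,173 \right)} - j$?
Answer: $-29941$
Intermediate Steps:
$j = 29960$
$U{\left(-13 - -32,173 \right)} - j = \left(-13 - -32\right) - 29960 = \left(-13 + 32\right) - 29960 = 19 - 29960 = -29941$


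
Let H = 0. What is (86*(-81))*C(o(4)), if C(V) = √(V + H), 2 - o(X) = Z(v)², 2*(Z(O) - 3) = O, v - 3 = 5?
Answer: -6966*I*√47 ≈ -47757.0*I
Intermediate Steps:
v = 8 (v = 3 + 5 = 8)
Z(O) = 3 + O/2
o(X) = -47 (o(X) = 2 - (3 + (½)*8)² = 2 - (3 + 4)² = 2 - 1*7² = 2 - 1*49 = 2 - 49 = -47)
C(V) = √V (C(V) = √(V + 0) = √V)
(86*(-81))*C(o(4)) = (86*(-81))*√(-47) = -6966*I*√47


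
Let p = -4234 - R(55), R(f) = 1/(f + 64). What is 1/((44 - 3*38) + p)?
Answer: -119/512177 ≈ -0.00023234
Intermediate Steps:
R(f) = 1/(64 + f)
p = -503847/119 (p = -4234 - 1/(64 + 55) = -4234 - 1/119 = -503847/119 ≈ -4234.0)
1/((44 - 3*38) + p) = 1/((44 - 3*38) - 503847/119) = 1/((44 - 114) - 503847/119) = 1/(-70 - 503847/119) = 1/(-512177/119) = -119/512177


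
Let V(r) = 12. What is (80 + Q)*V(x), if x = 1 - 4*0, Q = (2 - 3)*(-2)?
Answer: 984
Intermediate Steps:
Q = 2 (Q = -1*(-2) = 2)
x = 1 (x = 1 + 0 = 1)
(80 + Q)*V(x) = (80 + 2)*12 = 82*12 = 984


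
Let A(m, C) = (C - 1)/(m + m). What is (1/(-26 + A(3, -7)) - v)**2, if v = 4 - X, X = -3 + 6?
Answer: 7225/6724 ≈ 1.0745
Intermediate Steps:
X = 3
A(m, C) = (-1 + C)/(2*m) (A(m, C) = (-1 + C)/((2*m)) = (-1 + C)*(1/(2*m)) = (-1 + C)/(2*m))
v = 1 (v = 4 - 1*3 = 4 - 3 = 1)
(1/(-26 + A(3, -7)) - v)**2 = (1/(-26 + (1/2)*(-1 - 7)/3) - 1*1)**2 = (1/(-26 + (1/2)*(1/3)*(-8)) - 1)**2 = (1/(-26 - 4/3) - 1)**2 = (1/(-82/3) - 1)**2 = (-3/82 - 1)**2 = (-85/82)**2 = 7225/6724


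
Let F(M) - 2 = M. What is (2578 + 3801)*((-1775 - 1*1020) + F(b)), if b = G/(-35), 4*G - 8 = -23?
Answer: -498844179/28 ≈ -1.7816e+7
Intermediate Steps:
G = -15/4 (G = 2 + (¼)*(-23) = 2 - 23/4 = -15/4 ≈ -3.7500)
b = 3/28 (b = -15/4/(-35) = -15/4*(-1/35) = 3/28 ≈ 0.10714)
F(M) = 2 + M
(2578 + 3801)*((-1775 - 1*1020) + F(b)) = (2578 + 3801)*((-1775 - 1*1020) + (2 + 3/28)) = 6379*((-1775 - 1020) + 59/28) = 6379*(-2795 + 59/28) = 6379*(-78201/28) = -498844179/28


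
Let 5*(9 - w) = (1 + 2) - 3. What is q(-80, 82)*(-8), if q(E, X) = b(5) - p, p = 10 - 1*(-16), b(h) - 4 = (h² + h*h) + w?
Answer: -296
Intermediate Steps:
w = 9 (w = 9 - ((1 + 2) - 3)/5 = 9 - (3 - 3)/5 = 9 - ⅕*0 = 9 + 0 = 9)
b(h) = 13 + 2*h² (b(h) = 4 + ((h² + h*h) + 9) = 4 + ((h² + h²) + 9) = 4 + (2*h² + 9) = 4 + (9 + 2*h²) = 13 + 2*h²)
p = 26 (p = 10 + 16 = 26)
q(E, X) = 37 (q(E, X) = (13 + 2*5²) - 1*26 = (13 + 2*25) - 26 = (13 + 50) - 26 = 63 - 26 = 37)
q(-80, 82)*(-8) = 37*(-8) = -296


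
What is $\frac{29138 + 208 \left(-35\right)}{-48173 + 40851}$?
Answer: $- \frac{10929}{3661} \approx -2.9852$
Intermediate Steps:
$\frac{29138 + 208 \left(-35\right)}{-48173 + 40851} = \frac{29138 - 7280}{-7322} = 21858 \left(- \frac{1}{7322}\right) = - \frac{10929}{3661}$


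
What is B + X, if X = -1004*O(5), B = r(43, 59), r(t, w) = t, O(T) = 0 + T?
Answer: -4977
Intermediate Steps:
O(T) = T
B = 43
X = -5020 (X = -1004*5 = -5020)
B + X = 43 - 5020 = -4977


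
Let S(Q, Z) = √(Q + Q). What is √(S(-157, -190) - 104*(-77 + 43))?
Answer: √(3536 + I*√314) ≈ 59.464 + 0.149*I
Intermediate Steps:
S(Q, Z) = √2*√Q (S(Q, Z) = √(2*Q) = √2*√Q)
√(S(-157, -190) - 104*(-77 + 43)) = √(√2*√(-157) - 104*(-77 + 43)) = √(√2*(I*√157) - 104*(-34)) = √(I*√314 + 3536) = √(3536 + I*√314)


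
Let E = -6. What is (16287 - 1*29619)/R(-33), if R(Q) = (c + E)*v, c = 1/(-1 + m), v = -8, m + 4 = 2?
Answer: -9999/38 ≈ -263.13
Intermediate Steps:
m = -2 (m = -4 + 2 = -2)
c = -⅓ (c = 1/(-1 - 2) = 1/(-3) = -⅓ ≈ -0.33333)
R(Q) = 152/3 (R(Q) = (-⅓ - 6)*(-8) = -19/3*(-8) = 152/3)
(16287 - 1*29619)/R(-33) = (16287 - 1*29619)/(152/3) = (16287 - 29619)*(3/152) = -13332*3/152 = -9999/38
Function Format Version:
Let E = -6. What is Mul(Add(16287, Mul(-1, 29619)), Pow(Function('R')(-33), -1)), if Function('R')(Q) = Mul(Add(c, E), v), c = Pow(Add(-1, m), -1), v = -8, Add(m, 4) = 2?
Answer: Rational(-9999, 38) ≈ -263.13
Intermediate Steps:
m = -2 (m = Add(-4, 2) = -2)
c = Rational(-1, 3) (c = Pow(Add(-1, -2), -1) = Pow(-3, -1) = Rational(-1, 3) ≈ -0.33333)
Function('R')(Q) = Rational(152, 3) (Function('R')(Q) = Mul(Add(Rational(-1, 3), -6), -8) = Mul(Rational(-19, 3), -8) = Rational(152, 3))
Mul(Add(16287, Mul(-1, 29619)), Pow(Function('R')(-33), -1)) = Mul(Add(16287, Mul(-1, 29619)), Pow(Rational(152, 3), -1)) = Mul(Add(16287, -29619), Rational(3, 152)) = Mul(-13332, Rational(3, 152)) = Rational(-9999, 38)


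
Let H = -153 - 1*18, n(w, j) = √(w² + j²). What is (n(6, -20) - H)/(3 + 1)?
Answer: 171/4 + √109/2 ≈ 47.970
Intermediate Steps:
n(w, j) = √(j² + w²)
H = -171 (H = -153 - 18 = -171)
(n(6, -20) - H)/(3 + 1) = (√((-20)² + 6²) - 1*(-171))/(3 + 1) = (√(400 + 36) + 171)/4 = (√436 + 171)*(¼) = (2*√109 + 171)*(¼) = (171 + 2*√109)*(¼) = 171/4 + √109/2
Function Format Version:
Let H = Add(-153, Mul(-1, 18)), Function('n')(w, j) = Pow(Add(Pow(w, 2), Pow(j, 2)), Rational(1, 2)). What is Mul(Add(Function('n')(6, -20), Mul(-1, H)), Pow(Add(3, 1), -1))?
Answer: Add(Rational(171, 4), Mul(Rational(1, 2), Pow(109, Rational(1, 2)))) ≈ 47.970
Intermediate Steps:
Function('n')(w, j) = Pow(Add(Pow(j, 2), Pow(w, 2)), Rational(1, 2))
H = -171 (H = Add(-153, -18) = -171)
Mul(Add(Function('n')(6, -20), Mul(-1, H)), Pow(Add(3, 1), -1)) = Mul(Add(Pow(Add(Pow(-20, 2), Pow(6, 2)), Rational(1, 2)), Mul(-1, -171)), Pow(Add(3, 1), -1)) = Mul(Add(Pow(Add(400, 36), Rational(1, 2)), 171), Pow(4, -1)) = Mul(Add(Pow(436, Rational(1, 2)), 171), Rational(1, 4)) = Mul(Add(Mul(2, Pow(109, Rational(1, 2))), 171), Rational(1, 4)) = Mul(Add(171, Mul(2, Pow(109, Rational(1, 2)))), Rational(1, 4)) = Add(Rational(171, 4), Mul(Rational(1, 2), Pow(109, Rational(1, 2))))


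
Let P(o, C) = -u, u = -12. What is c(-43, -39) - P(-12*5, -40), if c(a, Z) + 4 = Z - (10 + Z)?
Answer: -26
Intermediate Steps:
c(a, Z) = -14 (c(a, Z) = -4 + (Z - (10 + Z)) = -4 + (Z + (-10 - Z)) = -4 - 10 = -14)
P(o, C) = 12 (P(o, C) = -1*(-12) = 12)
c(-43, -39) - P(-12*5, -40) = -14 - 1*12 = -14 - 12 = -26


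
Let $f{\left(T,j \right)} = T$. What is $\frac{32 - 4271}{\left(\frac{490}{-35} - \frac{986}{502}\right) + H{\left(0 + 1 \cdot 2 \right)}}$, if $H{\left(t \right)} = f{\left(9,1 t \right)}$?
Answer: $\frac{1063989}{1748} \approx 608.69$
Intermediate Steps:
$H{\left(t \right)} = 9$
$\frac{32 - 4271}{\left(\frac{490}{-35} - \frac{986}{502}\right) + H{\left(0 + 1 \cdot 2 \right)}} = \frac{32 - 4271}{\left(\frac{490}{-35} - \frac{986}{502}\right) + 9} = - \frac{4239}{\left(490 \left(- \frac{1}{35}\right) - \frac{493}{251}\right) + 9} = - \frac{4239}{\left(-14 - \frac{493}{251}\right) + 9} = - \frac{4239}{- \frac{4007}{251} + 9} = - \frac{4239}{- \frac{1748}{251}} = \left(-4239\right) \left(- \frac{251}{1748}\right) = \frac{1063989}{1748}$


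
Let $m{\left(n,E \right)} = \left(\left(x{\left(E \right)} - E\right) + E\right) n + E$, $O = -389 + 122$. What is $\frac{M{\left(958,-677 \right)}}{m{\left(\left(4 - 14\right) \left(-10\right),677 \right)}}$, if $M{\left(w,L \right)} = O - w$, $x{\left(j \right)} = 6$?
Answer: $- \frac{1225}{1277} \approx -0.95928$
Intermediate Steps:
$O = -267$
$M{\left(w,L \right)} = -267 - w$
$m{\left(n,E \right)} = E + 6 n$ ($m{\left(n,E \right)} = \left(\left(6 - E\right) + E\right) n + E = 6 n + E = E + 6 n$)
$\frac{M{\left(958,-677 \right)}}{m{\left(\left(4 - 14\right) \left(-10\right),677 \right)}} = \frac{-267 - 958}{677 + 6 \left(4 - 14\right) \left(-10\right)} = \frac{-267 - 958}{677 + 6 \left(\left(-10\right) \left(-10\right)\right)} = - \frac{1225}{677 + 6 \cdot 100} = - \frac{1225}{677 + 600} = - \frac{1225}{1277}$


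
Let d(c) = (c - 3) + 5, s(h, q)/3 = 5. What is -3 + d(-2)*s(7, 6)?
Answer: -3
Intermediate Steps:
s(h, q) = 15 (s(h, q) = 3*5 = 15)
d(c) = 2 + c (d(c) = (-3 + c) + 5 = 2 + c)
-3 + d(-2)*s(7, 6) = -3 + (2 - 2)*15 = -3 + 0*15 = -3 + 0 = -3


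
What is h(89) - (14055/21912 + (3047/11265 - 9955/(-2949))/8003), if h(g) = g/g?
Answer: 77267987911837/215763034087480 ≈ 0.35812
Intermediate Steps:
h(g) = 1
h(89) - (14055/21912 + (3047/11265 - 9955/(-2949))/8003) = 1 - (14055/21912 + (3047/11265 - 9955/(-2949))/8003) = 1 - (14055*(1/21912) + (3047*(1/11265) - 9955*(-1/2949))*(1/8003)) = 1 - (4685/7304 + (3047/11265 + 9955/2949)*(1/8003)) = 1 - (4685/7304 + (13458742/3691165)*(1/8003)) = 1 - (4685/7304 + 13458742/29540393495) = 1 - 1*138495046175643/215763034087480 = 1 - 138495046175643/215763034087480 = 77267987911837/215763034087480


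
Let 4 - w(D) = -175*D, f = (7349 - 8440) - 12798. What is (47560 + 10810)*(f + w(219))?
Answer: 1426562800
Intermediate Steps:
f = -13889 (f = -1091 - 12798 = -13889)
w(D) = 4 + 175*D (w(D) = 4 - (-175)*D = 4 + 175*D)
(47560 + 10810)*(f + w(219)) = (47560 + 10810)*(-13889 + (4 + 175*219)) = 58370*(-13889 + (4 + 38325)) = 58370*(-13889 + 38329) = 58370*24440 = 1426562800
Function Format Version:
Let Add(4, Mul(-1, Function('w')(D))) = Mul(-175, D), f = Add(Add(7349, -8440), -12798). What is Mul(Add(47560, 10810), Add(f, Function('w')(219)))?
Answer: 1426562800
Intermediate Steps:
f = -13889 (f = Add(-1091, -12798) = -13889)
Function('w')(D) = Add(4, Mul(175, D)) (Function('w')(D) = Add(4, Mul(-1, Mul(-175, D))) = Add(4, Mul(175, D)))
Mul(Add(47560, 10810), Add(f, Function('w')(219))) = Mul(Add(47560, 10810), Add(-13889, Add(4, Mul(175, 219)))) = Mul(58370, Add(-13889, Add(4, 38325))) = Mul(58370, Add(-13889, 38329)) = Mul(58370, 24440) = 1426562800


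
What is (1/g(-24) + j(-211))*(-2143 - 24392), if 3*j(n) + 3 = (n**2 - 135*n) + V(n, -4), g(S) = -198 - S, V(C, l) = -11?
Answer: -1291228175/2 ≈ -6.4561e+8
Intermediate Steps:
j(n) = -14/3 - 45*n + n**2/3 (j(n) = -1 + ((n**2 - 135*n) - 11)/3 = -1 + (-11 + n**2 - 135*n)/3 = -1 + (-11/3 - 45*n + n**2/3) = -14/3 - 45*n + n**2/3)
(1/g(-24) + j(-211))*(-2143 - 24392) = (1/(-198 - 1*(-24)) + (-14/3 - 45*(-211) + (1/3)*(-211)**2))*(-2143 - 24392) = (1/(-198 + 24) + (-14/3 + 9495 + (1/3)*44521))*(-26535) = (1/(-174) + (-14/3 + 9495 + 44521/3))*(-26535) = (-1/174 + 72992/3)*(-26535) = (4233535/174)*(-26535) = -1291228175/2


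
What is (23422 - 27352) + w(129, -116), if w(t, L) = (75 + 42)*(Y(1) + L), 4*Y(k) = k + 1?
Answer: -34887/2 ≈ -17444.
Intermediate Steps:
Y(k) = 1/4 + k/4 (Y(k) = (k + 1)/4 = (1 + k)/4 = 1/4 + k/4)
w(t, L) = 117/2 + 117*L (w(t, L) = (75 + 42)*((1/4 + (1/4)*1) + L) = 117*((1/4 + 1/4) + L) = 117*(1/2 + L) = 117/2 + 117*L)
(23422 - 27352) + w(129, -116) = (23422 - 27352) + (117/2 + 117*(-116)) = -3930 + (117/2 - 13572) = -3930 - 27027/2 = -34887/2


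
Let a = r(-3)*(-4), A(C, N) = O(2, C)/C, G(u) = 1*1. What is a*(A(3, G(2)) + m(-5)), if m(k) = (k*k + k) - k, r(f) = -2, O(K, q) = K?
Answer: 616/3 ≈ 205.33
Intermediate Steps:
G(u) = 1
A(C, N) = 2/C
m(k) = k² (m(k) = (k² + k) - k = (k + k²) - k = k²)
a = 8 (a = -2*(-4) = 8)
a*(A(3, G(2)) + m(-5)) = 8*(2/3 + (-5)²) = 8*(2*(⅓) + 25) = 8*(⅔ + 25) = 8*(77/3) = 616/3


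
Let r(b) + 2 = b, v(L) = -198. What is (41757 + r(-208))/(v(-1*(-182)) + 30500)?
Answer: 41547/30302 ≈ 1.3711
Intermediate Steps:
r(b) = -2 + b
(41757 + r(-208))/(v(-1*(-182)) + 30500) = (41757 + (-2 - 208))/(-198 + 30500) = (41757 - 210)/30302 = 41547*(1/30302) = 41547/30302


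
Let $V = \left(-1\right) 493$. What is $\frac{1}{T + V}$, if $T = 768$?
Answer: $\frac{1}{275} \approx 0.0036364$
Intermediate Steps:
$V = -493$
$\frac{1}{T + V} = \frac{1}{768 - 493} = \frac{1}{275}$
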